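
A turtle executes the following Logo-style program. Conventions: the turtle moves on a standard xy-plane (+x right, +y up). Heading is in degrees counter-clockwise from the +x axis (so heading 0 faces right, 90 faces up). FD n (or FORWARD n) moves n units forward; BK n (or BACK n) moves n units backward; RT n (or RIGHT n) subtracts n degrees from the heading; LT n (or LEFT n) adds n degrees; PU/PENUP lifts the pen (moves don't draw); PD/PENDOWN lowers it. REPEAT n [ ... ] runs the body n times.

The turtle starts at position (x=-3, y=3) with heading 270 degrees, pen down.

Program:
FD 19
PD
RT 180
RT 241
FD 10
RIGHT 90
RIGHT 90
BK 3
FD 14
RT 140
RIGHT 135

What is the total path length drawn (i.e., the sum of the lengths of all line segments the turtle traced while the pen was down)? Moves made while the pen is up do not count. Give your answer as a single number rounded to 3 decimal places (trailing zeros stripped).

Answer: 46

Derivation:
Executing turtle program step by step:
Start: pos=(-3,3), heading=270, pen down
FD 19: (-3,3) -> (-3,-16) [heading=270, draw]
PD: pen down
RT 180: heading 270 -> 90
RT 241: heading 90 -> 209
FD 10: (-3,-16) -> (-11.746,-20.848) [heading=209, draw]
RT 90: heading 209 -> 119
RT 90: heading 119 -> 29
BK 3: (-11.746,-20.848) -> (-14.37,-22.303) [heading=29, draw]
FD 14: (-14.37,-22.303) -> (-2.125,-15.515) [heading=29, draw]
RT 140: heading 29 -> 249
RT 135: heading 249 -> 114
Final: pos=(-2.125,-15.515), heading=114, 4 segment(s) drawn

Segment lengths:
  seg 1: (-3,3) -> (-3,-16), length = 19
  seg 2: (-3,-16) -> (-11.746,-20.848), length = 10
  seg 3: (-11.746,-20.848) -> (-14.37,-22.303), length = 3
  seg 4: (-14.37,-22.303) -> (-2.125,-15.515), length = 14
Total = 46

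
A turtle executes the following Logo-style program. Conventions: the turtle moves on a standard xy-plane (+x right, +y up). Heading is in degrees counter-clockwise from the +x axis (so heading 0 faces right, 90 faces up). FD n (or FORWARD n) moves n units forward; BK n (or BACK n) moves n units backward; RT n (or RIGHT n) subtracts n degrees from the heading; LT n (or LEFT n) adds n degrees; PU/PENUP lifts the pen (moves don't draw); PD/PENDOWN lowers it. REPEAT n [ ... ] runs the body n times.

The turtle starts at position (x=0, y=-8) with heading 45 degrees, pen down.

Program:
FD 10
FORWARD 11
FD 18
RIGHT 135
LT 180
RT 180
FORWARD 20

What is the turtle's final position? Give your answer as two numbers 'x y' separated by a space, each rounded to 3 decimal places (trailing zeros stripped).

Answer: 27.577 -0.423

Derivation:
Executing turtle program step by step:
Start: pos=(0,-8), heading=45, pen down
FD 10: (0,-8) -> (7.071,-0.929) [heading=45, draw]
FD 11: (7.071,-0.929) -> (14.849,6.849) [heading=45, draw]
FD 18: (14.849,6.849) -> (27.577,19.577) [heading=45, draw]
RT 135: heading 45 -> 270
LT 180: heading 270 -> 90
RT 180: heading 90 -> 270
FD 20: (27.577,19.577) -> (27.577,-0.423) [heading=270, draw]
Final: pos=(27.577,-0.423), heading=270, 4 segment(s) drawn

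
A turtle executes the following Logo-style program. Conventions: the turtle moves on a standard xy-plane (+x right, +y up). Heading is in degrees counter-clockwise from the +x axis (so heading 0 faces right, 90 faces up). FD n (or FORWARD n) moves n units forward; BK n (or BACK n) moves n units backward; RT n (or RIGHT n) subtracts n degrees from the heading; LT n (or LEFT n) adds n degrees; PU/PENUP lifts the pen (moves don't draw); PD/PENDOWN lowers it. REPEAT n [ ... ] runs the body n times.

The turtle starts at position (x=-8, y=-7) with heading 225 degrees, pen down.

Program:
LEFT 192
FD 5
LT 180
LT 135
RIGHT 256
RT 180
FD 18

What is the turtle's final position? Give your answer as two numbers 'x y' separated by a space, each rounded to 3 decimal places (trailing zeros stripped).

Executing turtle program step by step:
Start: pos=(-8,-7), heading=225, pen down
LT 192: heading 225 -> 57
FD 5: (-8,-7) -> (-5.277,-2.807) [heading=57, draw]
LT 180: heading 57 -> 237
LT 135: heading 237 -> 12
RT 256: heading 12 -> 116
RT 180: heading 116 -> 296
FD 18: (-5.277,-2.807) -> (2.614,-18.985) [heading=296, draw]
Final: pos=(2.614,-18.985), heading=296, 2 segment(s) drawn

Answer: 2.614 -18.985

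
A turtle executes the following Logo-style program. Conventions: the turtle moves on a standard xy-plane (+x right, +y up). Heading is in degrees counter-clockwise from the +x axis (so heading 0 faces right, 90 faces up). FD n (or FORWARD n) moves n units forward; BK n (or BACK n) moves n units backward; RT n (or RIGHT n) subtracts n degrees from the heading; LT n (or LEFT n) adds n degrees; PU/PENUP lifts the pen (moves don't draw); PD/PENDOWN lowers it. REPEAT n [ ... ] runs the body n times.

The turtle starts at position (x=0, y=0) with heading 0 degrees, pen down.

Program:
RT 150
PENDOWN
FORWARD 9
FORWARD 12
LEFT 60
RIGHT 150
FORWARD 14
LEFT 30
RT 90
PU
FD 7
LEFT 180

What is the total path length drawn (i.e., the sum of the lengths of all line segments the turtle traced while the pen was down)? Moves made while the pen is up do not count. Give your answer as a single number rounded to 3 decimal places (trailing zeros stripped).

Answer: 35

Derivation:
Executing turtle program step by step:
Start: pos=(0,0), heading=0, pen down
RT 150: heading 0 -> 210
PD: pen down
FD 9: (0,0) -> (-7.794,-4.5) [heading=210, draw]
FD 12: (-7.794,-4.5) -> (-18.187,-10.5) [heading=210, draw]
LT 60: heading 210 -> 270
RT 150: heading 270 -> 120
FD 14: (-18.187,-10.5) -> (-25.187,1.624) [heading=120, draw]
LT 30: heading 120 -> 150
RT 90: heading 150 -> 60
PU: pen up
FD 7: (-25.187,1.624) -> (-21.687,7.687) [heading=60, move]
LT 180: heading 60 -> 240
Final: pos=(-21.687,7.687), heading=240, 3 segment(s) drawn

Segment lengths:
  seg 1: (0,0) -> (-7.794,-4.5), length = 9
  seg 2: (-7.794,-4.5) -> (-18.187,-10.5), length = 12
  seg 3: (-18.187,-10.5) -> (-25.187,1.624), length = 14
Total = 35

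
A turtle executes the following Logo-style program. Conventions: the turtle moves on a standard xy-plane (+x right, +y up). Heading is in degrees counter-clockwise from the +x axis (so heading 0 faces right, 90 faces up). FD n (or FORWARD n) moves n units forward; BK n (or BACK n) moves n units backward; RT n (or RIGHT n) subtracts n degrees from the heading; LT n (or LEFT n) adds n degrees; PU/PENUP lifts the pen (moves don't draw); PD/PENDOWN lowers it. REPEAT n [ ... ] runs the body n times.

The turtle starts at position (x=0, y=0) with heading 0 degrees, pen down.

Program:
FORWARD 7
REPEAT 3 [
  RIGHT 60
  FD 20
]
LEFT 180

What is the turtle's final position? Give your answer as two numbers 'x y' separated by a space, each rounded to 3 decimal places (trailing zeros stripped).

Answer: -13 -34.641

Derivation:
Executing turtle program step by step:
Start: pos=(0,0), heading=0, pen down
FD 7: (0,0) -> (7,0) [heading=0, draw]
REPEAT 3 [
  -- iteration 1/3 --
  RT 60: heading 0 -> 300
  FD 20: (7,0) -> (17,-17.321) [heading=300, draw]
  -- iteration 2/3 --
  RT 60: heading 300 -> 240
  FD 20: (17,-17.321) -> (7,-34.641) [heading=240, draw]
  -- iteration 3/3 --
  RT 60: heading 240 -> 180
  FD 20: (7,-34.641) -> (-13,-34.641) [heading=180, draw]
]
LT 180: heading 180 -> 0
Final: pos=(-13,-34.641), heading=0, 4 segment(s) drawn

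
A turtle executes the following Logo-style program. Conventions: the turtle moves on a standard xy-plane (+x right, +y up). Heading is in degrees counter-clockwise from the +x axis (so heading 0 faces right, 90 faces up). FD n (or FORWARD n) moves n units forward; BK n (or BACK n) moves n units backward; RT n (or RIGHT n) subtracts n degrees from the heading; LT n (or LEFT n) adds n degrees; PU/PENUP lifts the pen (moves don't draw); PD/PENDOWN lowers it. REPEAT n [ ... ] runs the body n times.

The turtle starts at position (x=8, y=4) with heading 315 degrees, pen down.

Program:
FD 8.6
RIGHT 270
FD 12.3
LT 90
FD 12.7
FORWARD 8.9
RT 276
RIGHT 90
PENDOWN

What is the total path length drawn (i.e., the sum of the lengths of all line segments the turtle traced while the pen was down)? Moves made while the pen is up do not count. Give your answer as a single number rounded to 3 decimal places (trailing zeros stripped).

Executing turtle program step by step:
Start: pos=(8,4), heading=315, pen down
FD 8.6: (8,4) -> (14.081,-2.081) [heading=315, draw]
RT 270: heading 315 -> 45
FD 12.3: (14.081,-2.081) -> (22.779,6.616) [heading=45, draw]
LT 90: heading 45 -> 135
FD 12.7: (22.779,6.616) -> (13.798,15.597) [heading=135, draw]
FD 8.9: (13.798,15.597) -> (7.505,21.89) [heading=135, draw]
RT 276: heading 135 -> 219
RT 90: heading 219 -> 129
PD: pen down
Final: pos=(7.505,21.89), heading=129, 4 segment(s) drawn

Segment lengths:
  seg 1: (8,4) -> (14.081,-2.081), length = 8.6
  seg 2: (14.081,-2.081) -> (22.779,6.616), length = 12.3
  seg 3: (22.779,6.616) -> (13.798,15.597), length = 12.7
  seg 4: (13.798,15.597) -> (7.505,21.89), length = 8.9
Total = 42.5

Answer: 42.5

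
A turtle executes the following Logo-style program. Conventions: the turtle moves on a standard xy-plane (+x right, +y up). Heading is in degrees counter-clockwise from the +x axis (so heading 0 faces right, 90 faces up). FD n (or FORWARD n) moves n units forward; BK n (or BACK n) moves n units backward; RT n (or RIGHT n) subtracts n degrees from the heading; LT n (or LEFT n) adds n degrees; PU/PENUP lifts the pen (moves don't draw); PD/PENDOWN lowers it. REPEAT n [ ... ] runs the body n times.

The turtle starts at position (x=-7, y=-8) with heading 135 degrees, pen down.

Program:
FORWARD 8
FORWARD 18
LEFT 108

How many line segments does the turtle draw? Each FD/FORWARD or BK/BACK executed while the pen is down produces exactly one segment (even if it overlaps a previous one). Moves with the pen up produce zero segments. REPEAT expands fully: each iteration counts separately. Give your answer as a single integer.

Executing turtle program step by step:
Start: pos=(-7,-8), heading=135, pen down
FD 8: (-7,-8) -> (-12.657,-2.343) [heading=135, draw]
FD 18: (-12.657,-2.343) -> (-25.385,10.385) [heading=135, draw]
LT 108: heading 135 -> 243
Final: pos=(-25.385,10.385), heading=243, 2 segment(s) drawn
Segments drawn: 2

Answer: 2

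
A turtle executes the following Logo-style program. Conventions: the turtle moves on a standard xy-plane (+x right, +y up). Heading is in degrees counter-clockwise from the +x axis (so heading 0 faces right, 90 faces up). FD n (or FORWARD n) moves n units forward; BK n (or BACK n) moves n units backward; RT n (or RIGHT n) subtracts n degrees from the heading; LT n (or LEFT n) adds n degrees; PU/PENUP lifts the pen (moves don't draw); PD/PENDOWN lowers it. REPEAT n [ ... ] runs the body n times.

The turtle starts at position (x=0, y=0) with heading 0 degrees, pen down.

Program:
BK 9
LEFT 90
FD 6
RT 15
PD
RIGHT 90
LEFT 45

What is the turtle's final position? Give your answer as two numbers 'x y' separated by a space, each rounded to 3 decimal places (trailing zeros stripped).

Answer: -9 6

Derivation:
Executing turtle program step by step:
Start: pos=(0,0), heading=0, pen down
BK 9: (0,0) -> (-9,0) [heading=0, draw]
LT 90: heading 0 -> 90
FD 6: (-9,0) -> (-9,6) [heading=90, draw]
RT 15: heading 90 -> 75
PD: pen down
RT 90: heading 75 -> 345
LT 45: heading 345 -> 30
Final: pos=(-9,6), heading=30, 2 segment(s) drawn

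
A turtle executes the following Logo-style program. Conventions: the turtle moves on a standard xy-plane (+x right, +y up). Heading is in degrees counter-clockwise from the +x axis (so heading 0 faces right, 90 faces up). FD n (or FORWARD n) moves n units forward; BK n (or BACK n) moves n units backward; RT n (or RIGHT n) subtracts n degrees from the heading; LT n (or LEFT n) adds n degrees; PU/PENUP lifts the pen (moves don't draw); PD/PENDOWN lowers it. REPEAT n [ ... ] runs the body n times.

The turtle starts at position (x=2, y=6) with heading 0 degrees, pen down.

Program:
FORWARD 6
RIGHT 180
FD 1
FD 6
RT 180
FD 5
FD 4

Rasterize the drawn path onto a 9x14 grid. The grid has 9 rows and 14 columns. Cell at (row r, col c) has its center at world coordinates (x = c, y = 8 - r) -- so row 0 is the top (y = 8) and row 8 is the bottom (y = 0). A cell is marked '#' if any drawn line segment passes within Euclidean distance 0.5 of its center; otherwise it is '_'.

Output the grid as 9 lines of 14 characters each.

Segment 0: (2,6) -> (8,6)
Segment 1: (8,6) -> (7,6)
Segment 2: (7,6) -> (1,6)
Segment 3: (1,6) -> (6,6)
Segment 4: (6,6) -> (10,6)

Answer: ______________
______________
_##########___
______________
______________
______________
______________
______________
______________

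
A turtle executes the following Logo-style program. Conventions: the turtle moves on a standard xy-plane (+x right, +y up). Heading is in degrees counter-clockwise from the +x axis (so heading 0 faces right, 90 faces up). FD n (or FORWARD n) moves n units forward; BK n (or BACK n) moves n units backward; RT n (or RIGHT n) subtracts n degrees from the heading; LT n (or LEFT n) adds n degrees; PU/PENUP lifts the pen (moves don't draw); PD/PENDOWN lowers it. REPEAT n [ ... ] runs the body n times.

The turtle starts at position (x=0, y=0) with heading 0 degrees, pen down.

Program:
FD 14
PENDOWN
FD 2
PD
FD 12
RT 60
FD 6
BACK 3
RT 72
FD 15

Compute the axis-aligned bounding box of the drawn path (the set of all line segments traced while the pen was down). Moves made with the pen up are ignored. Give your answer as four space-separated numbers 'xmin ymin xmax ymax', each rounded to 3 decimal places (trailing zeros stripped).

Answer: 0 -13.745 31 0

Derivation:
Executing turtle program step by step:
Start: pos=(0,0), heading=0, pen down
FD 14: (0,0) -> (14,0) [heading=0, draw]
PD: pen down
FD 2: (14,0) -> (16,0) [heading=0, draw]
PD: pen down
FD 12: (16,0) -> (28,0) [heading=0, draw]
RT 60: heading 0 -> 300
FD 6: (28,0) -> (31,-5.196) [heading=300, draw]
BK 3: (31,-5.196) -> (29.5,-2.598) [heading=300, draw]
RT 72: heading 300 -> 228
FD 15: (29.5,-2.598) -> (19.463,-13.745) [heading=228, draw]
Final: pos=(19.463,-13.745), heading=228, 6 segment(s) drawn

Segment endpoints: x in {0, 14, 16, 19.463, 28, 29.5, 31}, y in {-13.745, -5.196, -2.598, 0}
xmin=0, ymin=-13.745, xmax=31, ymax=0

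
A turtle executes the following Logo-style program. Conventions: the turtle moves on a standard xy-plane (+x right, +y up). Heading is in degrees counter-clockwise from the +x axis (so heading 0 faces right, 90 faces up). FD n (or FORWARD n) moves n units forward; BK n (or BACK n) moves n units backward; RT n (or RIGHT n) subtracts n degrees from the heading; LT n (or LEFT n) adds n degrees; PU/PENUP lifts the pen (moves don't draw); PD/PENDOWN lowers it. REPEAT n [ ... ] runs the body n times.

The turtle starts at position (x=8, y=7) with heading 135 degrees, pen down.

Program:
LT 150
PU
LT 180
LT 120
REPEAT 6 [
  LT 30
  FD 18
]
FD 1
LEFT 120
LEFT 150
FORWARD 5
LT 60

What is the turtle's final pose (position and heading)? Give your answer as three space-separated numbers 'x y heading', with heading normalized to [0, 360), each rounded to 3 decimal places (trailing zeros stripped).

Executing turtle program step by step:
Start: pos=(8,7), heading=135, pen down
LT 150: heading 135 -> 285
PU: pen up
LT 180: heading 285 -> 105
LT 120: heading 105 -> 225
REPEAT 6 [
  -- iteration 1/6 --
  LT 30: heading 225 -> 255
  FD 18: (8,7) -> (3.341,-10.387) [heading=255, move]
  -- iteration 2/6 --
  LT 30: heading 255 -> 285
  FD 18: (3.341,-10.387) -> (8,-27.773) [heading=285, move]
  -- iteration 3/6 --
  LT 30: heading 285 -> 315
  FD 18: (8,-27.773) -> (20.728,-40.501) [heading=315, move]
  -- iteration 4/6 --
  LT 30: heading 315 -> 345
  FD 18: (20.728,-40.501) -> (38.115,-45.16) [heading=345, move]
  -- iteration 5/6 --
  LT 30: heading 345 -> 15
  FD 18: (38.115,-45.16) -> (55.501,-40.501) [heading=15, move]
  -- iteration 6/6 --
  LT 30: heading 15 -> 45
  FD 18: (55.501,-40.501) -> (68.229,-27.773) [heading=45, move]
]
FD 1: (68.229,-27.773) -> (68.936,-27.066) [heading=45, move]
LT 120: heading 45 -> 165
LT 150: heading 165 -> 315
FD 5: (68.936,-27.066) -> (72.472,-30.602) [heading=315, move]
LT 60: heading 315 -> 15
Final: pos=(72.472,-30.602), heading=15, 0 segment(s) drawn

Answer: 72.472 -30.602 15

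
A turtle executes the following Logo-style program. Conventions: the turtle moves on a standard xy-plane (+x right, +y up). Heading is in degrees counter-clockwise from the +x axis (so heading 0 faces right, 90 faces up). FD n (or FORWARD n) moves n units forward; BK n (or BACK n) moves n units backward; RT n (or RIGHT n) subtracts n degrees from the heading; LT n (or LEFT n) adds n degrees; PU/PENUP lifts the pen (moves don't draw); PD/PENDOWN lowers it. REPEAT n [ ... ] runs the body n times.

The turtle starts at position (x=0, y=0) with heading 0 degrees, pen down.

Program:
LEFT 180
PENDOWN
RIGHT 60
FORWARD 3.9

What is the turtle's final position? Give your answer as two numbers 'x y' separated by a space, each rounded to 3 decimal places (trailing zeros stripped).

Answer: -1.95 3.377

Derivation:
Executing turtle program step by step:
Start: pos=(0,0), heading=0, pen down
LT 180: heading 0 -> 180
PD: pen down
RT 60: heading 180 -> 120
FD 3.9: (0,0) -> (-1.95,3.377) [heading=120, draw]
Final: pos=(-1.95,3.377), heading=120, 1 segment(s) drawn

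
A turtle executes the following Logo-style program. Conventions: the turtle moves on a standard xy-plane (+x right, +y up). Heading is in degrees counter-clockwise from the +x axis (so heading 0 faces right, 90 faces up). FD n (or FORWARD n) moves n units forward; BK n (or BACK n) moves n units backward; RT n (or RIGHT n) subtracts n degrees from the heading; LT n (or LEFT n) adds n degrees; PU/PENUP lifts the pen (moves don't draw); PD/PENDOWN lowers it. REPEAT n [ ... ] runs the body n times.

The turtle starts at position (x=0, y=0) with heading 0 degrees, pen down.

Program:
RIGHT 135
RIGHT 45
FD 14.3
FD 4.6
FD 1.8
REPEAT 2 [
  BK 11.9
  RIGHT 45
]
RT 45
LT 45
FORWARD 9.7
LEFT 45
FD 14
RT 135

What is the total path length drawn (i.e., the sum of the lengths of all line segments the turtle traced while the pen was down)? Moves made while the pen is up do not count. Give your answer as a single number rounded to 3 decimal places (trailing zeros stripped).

Executing turtle program step by step:
Start: pos=(0,0), heading=0, pen down
RT 135: heading 0 -> 225
RT 45: heading 225 -> 180
FD 14.3: (0,0) -> (-14.3,0) [heading=180, draw]
FD 4.6: (-14.3,0) -> (-18.9,0) [heading=180, draw]
FD 1.8: (-18.9,0) -> (-20.7,0) [heading=180, draw]
REPEAT 2 [
  -- iteration 1/2 --
  BK 11.9: (-20.7,0) -> (-8.8,0) [heading=180, draw]
  RT 45: heading 180 -> 135
  -- iteration 2/2 --
  BK 11.9: (-8.8,0) -> (-0.385,-8.415) [heading=135, draw]
  RT 45: heading 135 -> 90
]
RT 45: heading 90 -> 45
LT 45: heading 45 -> 90
FD 9.7: (-0.385,-8.415) -> (-0.385,1.285) [heading=90, draw]
LT 45: heading 90 -> 135
FD 14: (-0.385,1.285) -> (-10.285,11.185) [heading=135, draw]
RT 135: heading 135 -> 0
Final: pos=(-10.285,11.185), heading=0, 7 segment(s) drawn

Segment lengths:
  seg 1: (0,0) -> (-14.3,0), length = 14.3
  seg 2: (-14.3,0) -> (-18.9,0), length = 4.6
  seg 3: (-18.9,0) -> (-20.7,0), length = 1.8
  seg 4: (-20.7,0) -> (-8.8,0), length = 11.9
  seg 5: (-8.8,0) -> (-0.385,-8.415), length = 11.9
  seg 6: (-0.385,-8.415) -> (-0.385,1.285), length = 9.7
  seg 7: (-0.385,1.285) -> (-10.285,11.185), length = 14
Total = 68.2

Answer: 68.2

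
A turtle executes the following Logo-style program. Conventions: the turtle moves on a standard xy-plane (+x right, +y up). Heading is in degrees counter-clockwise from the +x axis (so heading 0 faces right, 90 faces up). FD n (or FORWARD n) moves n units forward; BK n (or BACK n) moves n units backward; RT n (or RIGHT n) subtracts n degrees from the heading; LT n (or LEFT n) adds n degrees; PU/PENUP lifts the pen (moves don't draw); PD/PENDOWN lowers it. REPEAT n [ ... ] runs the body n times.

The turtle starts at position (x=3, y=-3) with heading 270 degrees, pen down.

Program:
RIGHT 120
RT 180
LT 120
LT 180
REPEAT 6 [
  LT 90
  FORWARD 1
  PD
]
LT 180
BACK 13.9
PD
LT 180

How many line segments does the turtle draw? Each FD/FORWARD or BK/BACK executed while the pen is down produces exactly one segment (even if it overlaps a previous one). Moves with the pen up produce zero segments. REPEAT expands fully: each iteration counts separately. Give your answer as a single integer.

Answer: 7

Derivation:
Executing turtle program step by step:
Start: pos=(3,-3), heading=270, pen down
RT 120: heading 270 -> 150
RT 180: heading 150 -> 330
LT 120: heading 330 -> 90
LT 180: heading 90 -> 270
REPEAT 6 [
  -- iteration 1/6 --
  LT 90: heading 270 -> 0
  FD 1: (3,-3) -> (4,-3) [heading=0, draw]
  PD: pen down
  -- iteration 2/6 --
  LT 90: heading 0 -> 90
  FD 1: (4,-3) -> (4,-2) [heading=90, draw]
  PD: pen down
  -- iteration 3/6 --
  LT 90: heading 90 -> 180
  FD 1: (4,-2) -> (3,-2) [heading=180, draw]
  PD: pen down
  -- iteration 4/6 --
  LT 90: heading 180 -> 270
  FD 1: (3,-2) -> (3,-3) [heading=270, draw]
  PD: pen down
  -- iteration 5/6 --
  LT 90: heading 270 -> 0
  FD 1: (3,-3) -> (4,-3) [heading=0, draw]
  PD: pen down
  -- iteration 6/6 --
  LT 90: heading 0 -> 90
  FD 1: (4,-3) -> (4,-2) [heading=90, draw]
  PD: pen down
]
LT 180: heading 90 -> 270
BK 13.9: (4,-2) -> (4,11.9) [heading=270, draw]
PD: pen down
LT 180: heading 270 -> 90
Final: pos=(4,11.9), heading=90, 7 segment(s) drawn
Segments drawn: 7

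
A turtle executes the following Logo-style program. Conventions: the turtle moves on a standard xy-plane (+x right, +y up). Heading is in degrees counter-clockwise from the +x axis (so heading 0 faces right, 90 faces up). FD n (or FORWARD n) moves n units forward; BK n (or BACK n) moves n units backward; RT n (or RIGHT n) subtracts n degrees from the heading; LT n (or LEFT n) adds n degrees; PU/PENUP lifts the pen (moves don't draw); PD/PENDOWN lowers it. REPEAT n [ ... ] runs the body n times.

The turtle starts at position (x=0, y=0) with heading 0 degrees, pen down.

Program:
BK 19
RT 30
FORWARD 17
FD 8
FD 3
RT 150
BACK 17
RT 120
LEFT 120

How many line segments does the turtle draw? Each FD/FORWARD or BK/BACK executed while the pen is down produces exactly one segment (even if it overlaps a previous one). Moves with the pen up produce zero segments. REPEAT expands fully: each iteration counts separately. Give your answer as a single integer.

Executing turtle program step by step:
Start: pos=(0,0), heading=0, pen down
BK 19: (0,0) -> (-19,0) [heading=0, draw]
RT 30: heading 0 -> 330
FD 17: (-19,0) -> (-4.278,-8.5) [heading=330, draw]
FD 8: (-4.278,-8.5) -> (2.651,-12.5) [heading=330, draw]
FD 3: (2.651,-12.5) -> (5.249,-14) [heading=330, draw]
RT 150: heading 330 -> 180
BK 17: (5.249,-14) -> (22.249,-14) [heading=180, draw]
RT 120: heading 180 -> 60
LT 120: heading 60 -> 180
Final: pos=(22.249,-14), heading=180, 5 segment(s) drawn
Segments drawn: 5

Answer: 5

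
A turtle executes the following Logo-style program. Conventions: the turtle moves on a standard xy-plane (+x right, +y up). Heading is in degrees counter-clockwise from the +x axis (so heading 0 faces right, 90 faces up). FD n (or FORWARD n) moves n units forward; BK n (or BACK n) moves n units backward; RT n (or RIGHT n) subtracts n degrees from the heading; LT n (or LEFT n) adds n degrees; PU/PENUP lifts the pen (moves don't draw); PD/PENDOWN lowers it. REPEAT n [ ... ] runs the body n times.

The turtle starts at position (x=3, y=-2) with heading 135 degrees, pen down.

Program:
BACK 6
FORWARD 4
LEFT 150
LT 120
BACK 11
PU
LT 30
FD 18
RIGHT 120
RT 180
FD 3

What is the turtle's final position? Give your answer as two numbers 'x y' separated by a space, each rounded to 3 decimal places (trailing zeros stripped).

Answer: -0.827 8.316

Derivation:
Executing turtle program step by step:
Start: pos=(3,-2), heading=135, pen down
BK 6: (3,-2) -> (7.243,-6.243) [heading=135, draw]
FD 4: (7.243,-6.243) -> (4.414,-3.414) [heading=135, draw]
LT 150: heading 135 -> 285
LT 120: heading 285 -> 45
BK 11: (4.414,-3.414) -> (-3.364,-11.192) [heading=45, draw]
PU: pen up
LT 30: heading 45 -> 75
FD 18: (-3.364,-11.192) -> (1.295,6.194) [heading=75, move]
RT 120: heading 75 -> 315
RT 180: heading 315 -> 135
FD 3: (1.295,6.194) -> (-0.827,8.316) [heading=135, move]
Final: pos=(-0.827,8.316), heading=135, 3 segment(s) drawn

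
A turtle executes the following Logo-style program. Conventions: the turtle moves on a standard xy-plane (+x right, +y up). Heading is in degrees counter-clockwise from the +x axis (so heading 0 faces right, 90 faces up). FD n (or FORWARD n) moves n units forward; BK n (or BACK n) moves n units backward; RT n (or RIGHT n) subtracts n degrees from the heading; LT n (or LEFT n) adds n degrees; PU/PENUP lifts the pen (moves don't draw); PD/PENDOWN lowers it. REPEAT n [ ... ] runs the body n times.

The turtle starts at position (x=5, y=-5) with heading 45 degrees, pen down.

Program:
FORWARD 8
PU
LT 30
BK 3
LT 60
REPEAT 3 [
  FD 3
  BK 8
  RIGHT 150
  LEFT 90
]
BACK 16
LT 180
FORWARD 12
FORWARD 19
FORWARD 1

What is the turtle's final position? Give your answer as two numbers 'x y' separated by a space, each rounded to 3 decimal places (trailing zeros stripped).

Answer: -26.649 22.041

Derivation:
Executing turtle program step by step:
Start: pos=(5,-5), heading=45, pen down
FD 8: (5,-5) -> (10.657,0.657) [heading=45, draw]
PU: pen up
LT 30: heading 45 -> 75
BK 3: (10.657,0.657) -> (9.88,-2.241) [heading=75, move]
LT 60: heading 75 -> 135
REPEAT 3 [
  -- iteration 1/3 --
  FD 3: (9.88,-2.241) -> (7.759,-0.12) [heading=135, move]
  BK 8: (7.759,-0.12) -> (13.416,-5.776) [heading=135, move]
  RT 150: heading 135 -> 345
  LT 90: heading 345 -> 75
  -- iteration 2/3 --
  FD 3: (13.416,-5.776) -> (14.192,-2.879) [heading=75, move]
  BK 8: (14.192,-2.879) -> (12.122,-10.606) [heading=75, move]
  RT 150: heading 75 -> 285
  LT 90: heading 285 -> 15
  -- iteration 3/3 --
  FD 3: (12.122,-10.606) -> (15.02,-9.83) [heading=15, move]
  BK 8: (15.02,-9.83) -> (7.292,-11.9) [heading=15, move]
  RT 150: heading 15 -> 225
  LT 90: heading 225 -> 315
]
BK 16: (7.292,-11.9) -> (-4.022,-0.586) [heading=315, move]
LT 180: heading 315 -> 135
FD 12: (-4.022,-0.586) -> (-12.507,7.899) [heading=135, move]
FD 19: (-12.507,7.899) -> (-25.942,21.334) [heading=135, move]
FD 1: (-25.942,21.334) -> (-26.649,22.041) [heading=135, move]
Final: pos=(-26.649,22.041), heading=135, 1 segment(s) drawn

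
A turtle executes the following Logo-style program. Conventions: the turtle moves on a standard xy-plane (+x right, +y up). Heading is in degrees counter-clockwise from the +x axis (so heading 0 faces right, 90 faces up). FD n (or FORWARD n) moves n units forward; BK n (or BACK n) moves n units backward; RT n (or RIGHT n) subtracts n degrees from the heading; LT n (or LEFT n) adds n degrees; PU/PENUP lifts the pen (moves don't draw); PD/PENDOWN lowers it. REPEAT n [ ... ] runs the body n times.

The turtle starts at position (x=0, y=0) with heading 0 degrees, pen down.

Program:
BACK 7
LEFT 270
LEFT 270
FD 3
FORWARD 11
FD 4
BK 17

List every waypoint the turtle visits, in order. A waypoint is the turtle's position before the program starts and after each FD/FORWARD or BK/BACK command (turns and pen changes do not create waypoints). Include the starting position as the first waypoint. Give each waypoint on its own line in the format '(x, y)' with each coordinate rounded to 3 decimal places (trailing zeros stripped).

Executing turtle program step by step:
Start: pos=(0,0), heading=0, pen down
BK 7: (0,0) -> (-7,0) [heading=0, draw]
LT 270: heading 0 -> 270
LT 270: heading 270 -> 180
FD 3: (-7,0) -> (-10,0) [heading=180, draw]
FD 11: (-10,0) -> (-21,0) [heading=180, draw]
FD 4: (-21,0) -> (-25,0) [heading=180, draw]
BK 17: (-25,0) -> (-8,0) [heading=180, draw]
Final: pos=(-8,0), heading=180, 5 segment(s) drawn
Waypoints (6 total):
(0, 0)
(-7, 0)
(-10, 0)
(-21, 0)
(-25, 0)
(-8, 0)

Answer: (0, 0)
(-7, 0)
(-10, 0)
(-21, 0)
(-25, 0)
(-8, 0)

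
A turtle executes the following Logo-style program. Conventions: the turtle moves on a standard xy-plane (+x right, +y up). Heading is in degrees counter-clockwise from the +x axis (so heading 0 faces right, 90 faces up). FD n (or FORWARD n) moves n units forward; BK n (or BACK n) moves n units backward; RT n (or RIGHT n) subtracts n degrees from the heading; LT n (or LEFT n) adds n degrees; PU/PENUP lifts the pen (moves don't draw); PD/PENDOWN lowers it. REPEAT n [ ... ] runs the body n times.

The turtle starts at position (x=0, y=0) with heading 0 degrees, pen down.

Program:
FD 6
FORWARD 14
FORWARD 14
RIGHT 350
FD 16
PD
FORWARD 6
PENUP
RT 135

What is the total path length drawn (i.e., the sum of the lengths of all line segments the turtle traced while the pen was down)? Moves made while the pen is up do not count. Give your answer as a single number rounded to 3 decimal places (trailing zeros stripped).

Executing turtle program step by step:
Start: pos=(0,0), heading=0, pen down
FD 6: (0,0) -> (6,0) [heading=0, draw]
FD 14: (6,0) -> (20,0) [heading=0, draw]
FD 14: (20,0) -> (34,0) [heading=0, draw]
RT 350: heading 0 -> 10
FD 16: (34,0) -> (49.757,2.778) [heading=10, draw]
PD: pen down
FD 6: (49.757,2.778) -> (55.666,3.82) [heading=10, draw]
PU: pen up
RT 135: heading 10 -> 235
Final: pos=(55.666,3.82), heading=235, 5 segment(s) drawn

Segment lengths:
  seg 1: (0,0) -> (6,0), length = 6
  seg 2: (6,0) -> (20,0), length = 14
  seg 3: (20,0) -> (34,0), length = 14
  seg 4: (34,0) -> (49.757,2.778), length = 16
  seg 5: (49.757,2.778) -> (55.666,3.82), length = 6
Total = 56

Answer: 56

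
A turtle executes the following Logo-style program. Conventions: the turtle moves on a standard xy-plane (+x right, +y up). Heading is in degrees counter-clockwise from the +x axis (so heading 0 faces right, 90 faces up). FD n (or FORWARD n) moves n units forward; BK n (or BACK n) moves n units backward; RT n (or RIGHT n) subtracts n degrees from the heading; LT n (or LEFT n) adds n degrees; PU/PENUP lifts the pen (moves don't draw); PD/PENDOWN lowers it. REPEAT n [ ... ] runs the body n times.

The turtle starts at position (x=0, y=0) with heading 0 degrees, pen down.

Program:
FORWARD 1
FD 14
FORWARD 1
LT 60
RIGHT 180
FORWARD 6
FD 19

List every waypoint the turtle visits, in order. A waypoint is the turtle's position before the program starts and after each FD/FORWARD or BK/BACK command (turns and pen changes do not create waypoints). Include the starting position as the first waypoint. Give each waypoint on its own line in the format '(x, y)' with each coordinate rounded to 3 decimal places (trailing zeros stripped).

Answer: (0, 0)
(1, 0)
(15, 0)
(16, 0)
(13, -5.196)
(3.5, -21.651)

Derivation:
Executing turtle program step by step:
Start: pos=(0,0), heading=0, pen down
FD 1: (0,0) -> (1,0) [heading=0, draw]
FD 14: (1,0) -> (15,0) [heading=0, draw]
FD 1: (15,0) -> (16,0) [heading=0, draw]
LT 60: heading 0 -> 60
RT 180: heading 60 -> 240
FD 6: (16,0) -> (13,-5.196) [heading=240, draw]
FD 19: (13,-5.196) -> (3.5,-21.651) [heading=240, draw]
Final: pos=(3.5,-21.651), heading=240, 5 segment(s) drawn
Waypoints (6 total):
(0, 0)
(1, 0)
(15, 0)
(16, 0)
(13, -5.196)
(3.5, -21.651)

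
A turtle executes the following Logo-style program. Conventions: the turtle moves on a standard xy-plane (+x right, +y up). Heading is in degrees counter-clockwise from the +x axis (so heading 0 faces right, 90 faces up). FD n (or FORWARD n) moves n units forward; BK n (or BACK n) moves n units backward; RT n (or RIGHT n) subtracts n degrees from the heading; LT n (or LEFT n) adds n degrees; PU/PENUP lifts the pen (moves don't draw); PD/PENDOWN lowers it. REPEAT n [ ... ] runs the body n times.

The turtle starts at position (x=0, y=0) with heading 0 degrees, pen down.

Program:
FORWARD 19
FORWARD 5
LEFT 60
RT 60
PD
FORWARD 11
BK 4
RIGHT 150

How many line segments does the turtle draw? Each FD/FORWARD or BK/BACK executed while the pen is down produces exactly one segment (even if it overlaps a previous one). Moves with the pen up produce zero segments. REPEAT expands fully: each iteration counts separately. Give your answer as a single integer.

Answer: 4

Derivation:
Executing turtle program step by step:
Start: pos=(0,0), heading=0, pen down
FD 19: (0,0) -> (19,0) [heading=0, draw]
FD 5: (19,0) -> (24,0) [heading=0, draw]
LT 60: heading 0 -> 60
RT 60: heading 60 -> 0
PD: pen down
FD 11: (24,0) -> (35,0) [heading=0, draw]
BK 4: (35,0) -> (31,0) [heading=0, draw]
RT 150: heading 0 -> 210
Final: pos=(31,0), heading=210, 4 segment(s) drawn
Segments drawn: 4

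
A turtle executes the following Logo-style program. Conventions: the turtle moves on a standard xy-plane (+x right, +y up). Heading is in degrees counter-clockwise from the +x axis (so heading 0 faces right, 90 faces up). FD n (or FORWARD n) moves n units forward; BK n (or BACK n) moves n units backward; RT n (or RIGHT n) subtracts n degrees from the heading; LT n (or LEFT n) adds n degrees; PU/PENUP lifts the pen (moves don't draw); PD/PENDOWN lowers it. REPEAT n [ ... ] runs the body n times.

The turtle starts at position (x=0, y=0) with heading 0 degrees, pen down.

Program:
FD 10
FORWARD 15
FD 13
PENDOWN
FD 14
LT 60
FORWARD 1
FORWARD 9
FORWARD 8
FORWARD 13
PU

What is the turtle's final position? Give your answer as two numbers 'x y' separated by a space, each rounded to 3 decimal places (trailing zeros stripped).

Answer: 67.5 26.847

Derivation:
Executing turtle program step by step:
Start: pos=(0,0), heading=0, pen down
FD 10: (0,0) -> (10,0) [heading=0, draw]
FD 15: (10,0) -> (25,0) [heading=0, draw]
FD 13: (25,0) -> (38,0) [heading=0, draw]
PD: pen down
FD 14: (38,0) -> (52,0) [heading=0, draw]
LT 60: heading 0 -> 60
FD 1: (52,0) -> (52.5,0.866) [heading=60, draw]
FD 9: (52.5,0.866) -> (57,8.66) [heading=60, draw]
FD 8: (57,8.66) -> (61,15.588) [heading=60, draw]
FD 13: (61,15.588) -> (67.5,26.847) [heading=60, draw]
PU: pen up
Final: pos=(67.5,26.847), heading=60, 8 segment(s) drawn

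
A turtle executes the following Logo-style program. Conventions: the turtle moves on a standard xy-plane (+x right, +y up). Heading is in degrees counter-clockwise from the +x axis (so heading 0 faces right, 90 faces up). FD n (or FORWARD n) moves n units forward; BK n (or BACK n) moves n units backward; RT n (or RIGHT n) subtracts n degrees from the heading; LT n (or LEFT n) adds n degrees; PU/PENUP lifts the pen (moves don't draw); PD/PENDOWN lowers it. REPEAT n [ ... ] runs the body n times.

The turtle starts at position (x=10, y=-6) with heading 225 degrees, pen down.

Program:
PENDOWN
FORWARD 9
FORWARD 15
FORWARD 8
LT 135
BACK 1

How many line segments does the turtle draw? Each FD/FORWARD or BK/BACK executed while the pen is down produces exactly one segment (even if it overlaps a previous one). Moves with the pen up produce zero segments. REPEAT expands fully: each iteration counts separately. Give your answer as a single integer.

Answer: 4

Derivation:
Executing turtle program step by step:
Start: pos=(10,-6), heading=225, pen down
PD: pen down
FD 9: (10,-6) -> (3.636,-12.364) [heading=225, draw]
FD 15: (3.636,-12.364) -> (-6.971,-22.971) [heading=225, draw]
FD 8: (-6.971,-22.971) -> (-12.627,-28.627) [heading=225, draw]
LT 135: heading 225 -> 0
BK 1: (-12.627,-28.627) -> (-13.627,-28.627) [heading=0, draw]
Final: pos=(-13.627,-28.627), heading=0, 4 segment(s) drawn
Segments drawn: 4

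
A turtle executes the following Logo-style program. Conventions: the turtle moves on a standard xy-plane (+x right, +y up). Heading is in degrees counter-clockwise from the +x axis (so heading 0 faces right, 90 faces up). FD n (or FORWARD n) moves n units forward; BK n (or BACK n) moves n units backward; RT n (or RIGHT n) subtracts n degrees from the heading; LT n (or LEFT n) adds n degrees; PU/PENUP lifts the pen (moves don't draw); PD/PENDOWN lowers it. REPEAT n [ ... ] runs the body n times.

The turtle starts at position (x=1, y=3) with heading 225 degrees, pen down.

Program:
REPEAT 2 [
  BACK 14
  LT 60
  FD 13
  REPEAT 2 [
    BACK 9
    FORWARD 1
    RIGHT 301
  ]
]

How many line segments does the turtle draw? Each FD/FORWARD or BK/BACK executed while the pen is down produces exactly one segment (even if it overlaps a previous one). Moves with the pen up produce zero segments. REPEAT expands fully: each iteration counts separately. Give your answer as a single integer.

Answer: 12

Derivation:
Executing turtle program step by step:
Start: pos=(1,3), heading=225, pen down
REPEAT 2 [
  -- iteration 1/2 --
  BK 14: (1,3) -> (10.899,12.899) [heading=225, draw]
  LT 60: heading 225 -> 285
  FD 13: (10.899,12.899) -> (14.264,0.342) [heading=285, draw]
  REPEAT 2 [
    -- iteration 1/2 --
    BK 9: (14.264,0.342) -> (11.935,9.036) [heading=285, draw]
    FD 1: (11.935,9.036) -> (12.194,8.07) [heading=285, draw]
    RT 301: heading 285 -> 344
    -- iteration 2/2 --
    BK 9: (12.194,8.07) -> (3.542,10.551) [heading=344, draw]
    FD 1: (3.542,10.551) -> (4.503,10.275) [heading=344, draw]
    RT 301: heading 344 -> 43
  ]
  -- iteration 2/2 --
  BK 14: (4.503,10.275) -> (-5.735,0.727) [heading=43, draw]
  LT 60: heading 43 -> 103
  FD 13: (-5.735,0.727) -> (-8.66,13.394) [heading=103, draw]
  REPEAT 2 [
    -- iteration 1/2 --
    BK 9: (-8.66,13.394) -> (-6.635,4.624) [heading=103, draw]
    FD 1: (-6.635,4.624) -> (-6.86,5.599) [heading=103, draw]
    RT 301: heading 103 -> 162
    -- iteration 2/2 --
    BK 9: (-6.86,5.599) -> (1.699,2.818) [heading=162, draw]
    FD 1: (1.699,2.818) -> (0.748,3.127) [heading=162, draw]
    RT 301: heading 162 -> 221
  ]
]
Final: pos=(0.748,3.127), heading=221, 12 segment(s) drawn
Segments drawn: 12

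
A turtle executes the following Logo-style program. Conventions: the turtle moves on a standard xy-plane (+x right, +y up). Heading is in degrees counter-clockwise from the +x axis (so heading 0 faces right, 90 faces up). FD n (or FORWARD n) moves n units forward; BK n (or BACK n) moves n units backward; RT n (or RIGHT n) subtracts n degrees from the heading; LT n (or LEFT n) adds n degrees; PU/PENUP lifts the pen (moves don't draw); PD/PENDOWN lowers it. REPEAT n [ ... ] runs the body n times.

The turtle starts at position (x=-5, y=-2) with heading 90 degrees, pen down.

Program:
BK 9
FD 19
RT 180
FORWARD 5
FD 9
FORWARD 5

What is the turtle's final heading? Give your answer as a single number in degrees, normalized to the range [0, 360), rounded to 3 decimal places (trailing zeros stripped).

Answer: 270

Derivation:
Executing turtle program step by step:
Start: pos=(-5,-2), heading=90, pen down
BK 9: (-5,-2) -> (-5,-11) [heading=90, draw]
FD 19: (-5,-11) -> (-5,8) [heading=90, draw]
RT 180: heading 90 -> 270
FD 5: (-5,8) -> (-5,3) [heading=270, draw]
FD 9: (-5,3) -> (-5,-6) [heading=270, draw]
FD 5: (-5,-6) -> (-5,-11) [heading=270, draw]
Final: pos=(-5,-11), heading=270, 5 segment(s) drawn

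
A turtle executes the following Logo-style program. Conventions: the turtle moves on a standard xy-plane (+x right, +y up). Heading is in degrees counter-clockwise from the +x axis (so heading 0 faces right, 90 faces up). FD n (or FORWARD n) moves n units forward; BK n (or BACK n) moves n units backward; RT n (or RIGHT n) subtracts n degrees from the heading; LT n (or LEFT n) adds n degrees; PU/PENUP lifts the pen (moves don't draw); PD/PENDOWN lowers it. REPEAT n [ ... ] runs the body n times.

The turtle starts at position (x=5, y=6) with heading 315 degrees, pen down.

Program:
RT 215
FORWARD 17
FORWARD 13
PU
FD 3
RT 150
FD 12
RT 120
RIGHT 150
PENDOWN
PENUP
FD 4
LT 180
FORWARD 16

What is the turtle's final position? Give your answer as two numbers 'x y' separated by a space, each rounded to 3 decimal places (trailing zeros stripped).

Answer: -2.209 21.593

Derivation:
Executing turtle program step by step:
Start: pos=(5,6), heading=315, pen down
RT 215: heading 315 -> 100
FD 17: (5,6) -> (2.048,22.742) [heading=100, draw]
FD 13: (2.048,22.742) -> (-0.209,35.544) [heading=100, draw]
PU: pen up
FD 3: (-0.209,35.544) -> (-0.73,38.499) [heading=100, move]
RT 150: heading 100 -> 310
FD 12: (-0.73,38.499) -> (6.983,29.306) [heading=310, move]
RT 120: heading 310 -> 190
RT 150: heading 190 -> 40
PD: pen down
PU: pen up
FD 4: (6.983,29.306) -> (10.047,31.877) [heading=40, move]
LT 180: heading 40 -> 220
FD 16: (10.047,31.877) -> (-2.209,21.593) [heading=220, move]
Final: pos=(-2.209,21.593), heading=220, 2 segment(s) drawn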